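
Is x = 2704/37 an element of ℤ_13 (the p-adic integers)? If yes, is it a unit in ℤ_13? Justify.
x ∈ ℤ_13 but not a unit; v_13(x) = 2 > 0

ℤ_13 = {x ∈ ℚ_13 : v_13(x) ≥ 0} and ℤ_13^× = {x ∈ ℤ_13 : v_13(x) = 0}. Here v_13(2704/37) = v_13(num) − v_13(den) = 2; compare against these criteria.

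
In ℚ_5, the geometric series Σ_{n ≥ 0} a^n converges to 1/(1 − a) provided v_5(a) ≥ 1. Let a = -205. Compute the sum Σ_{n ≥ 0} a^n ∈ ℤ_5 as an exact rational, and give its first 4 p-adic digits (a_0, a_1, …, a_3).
Σ a^n = 1/(1 − a) = 1/206;  first 4 digits = (1, 4, 2, 3)

v_5(a) = 1 ≥ 1, so the series converges in ℤ_5 to 1/(1 − a) = 1/(1 − (-205)) = 1/206. Expand this rational in ℤ_5: compute digits iteratively via d_i = x_i mod 5, x_{i+1} = (x_i − d_i)/5. The first 4 digits are (1, 4, 2, 3).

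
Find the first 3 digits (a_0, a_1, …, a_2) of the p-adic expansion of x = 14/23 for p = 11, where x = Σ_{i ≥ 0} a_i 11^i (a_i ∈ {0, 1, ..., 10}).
(a_0, …, a_2) = (3, 6, 9)

v_11(14/23) = 0 (numerator and denominator both coprime to 11), so x ∈ ℤ_11^×. Compute digits iteratively via a_i = x_i mod 11, x_{i+1} = (x_i − a_i)/11, with x_0 = x:
  x_0 = 14/23;  a_0 = 3;  x_1 = (x_0 − 3)/11 = -5/23
  x_1 = -5/23;  a_1 = 6;  x_2 = (x_1 − 6)/11 = -13/23
  x_2 = -13/23;  a_2 = 9;  x_3 = (x_2 − 9)/11 = -20/23
Digits: (3, 6, 9).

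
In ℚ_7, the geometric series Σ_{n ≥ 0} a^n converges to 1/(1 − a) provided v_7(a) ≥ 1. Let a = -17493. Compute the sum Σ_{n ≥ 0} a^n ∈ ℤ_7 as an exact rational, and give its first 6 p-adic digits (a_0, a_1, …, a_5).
Σ a^n = 1/(1 − a) = 1/17494;  first 6 digits = (1, 0, 0, 5, 6, 5)

v_7(a) = 3 ≥ 1, so the series converges in ℤ_7 to 1/(1 − a) = 1/(1 − (-17493)) = 1/17494. Expand this rational in ℤ_7: compute digits iteratively via d_i = x_i mod 7, x_{i+1} = (x_i − d_i)/7. The first 6 digits are (1, 0, 0, 5, 6, 5).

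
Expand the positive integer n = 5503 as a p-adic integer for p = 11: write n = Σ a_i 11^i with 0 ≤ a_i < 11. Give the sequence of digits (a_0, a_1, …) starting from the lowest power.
(a_0, a_1, …) = (3, 5, 1, 4)

Repeated division by 11 gives the digits low-to-high: 5503 = 3 + 5·11^1 + 1·11^2 + 4·11^3. Digit sequence: (3, 5, 1, 4).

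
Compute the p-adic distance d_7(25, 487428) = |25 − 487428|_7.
d_7(25, 487428) = 1/16807

Step 1 — x − y = 25 − 487428 = -487403. Step 2 — v_7(-487403) = 5 (factor: -487403 = −(7^5 · 29); the sign does not affect v_p). Step 3 — |x − y|_7 = 7^{-5} = 1/16807.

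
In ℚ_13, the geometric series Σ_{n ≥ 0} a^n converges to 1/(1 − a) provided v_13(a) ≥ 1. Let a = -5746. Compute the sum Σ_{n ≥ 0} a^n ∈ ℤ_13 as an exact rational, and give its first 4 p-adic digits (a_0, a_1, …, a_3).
Σ a^n = 1/(1 − a) = 1/5747;  first 4 digits = (1, 0, 5, 10)

v_13(a) = 2 ≥ 1, so the series converges in ℤ_13 to 1/(1 − a) = 1/(1 − (-5746)) = 1/5747. Expand this rational in ℤ_13: compute digits iteratively via d_i = x_i mod 13, x_{i+1} = (x_i − d_i)/13. The first 4 digits are (1, 0, 5, 10).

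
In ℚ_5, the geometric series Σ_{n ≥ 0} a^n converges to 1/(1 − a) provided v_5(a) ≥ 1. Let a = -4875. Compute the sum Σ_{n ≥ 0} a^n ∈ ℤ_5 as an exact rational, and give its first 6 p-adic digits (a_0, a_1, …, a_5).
Σ a^n = 1/(1 − a) = 1/4876;  first 6 digits = (1, 0, 0, 1, 2, 3)

v_5(a) = 3 ≥ 1, so the series converges in ℤ_5 to 1/(1 − a) = 1/(1 − (-4875)) = 1/4876. Expand this rational in ℤ_5: compute digits iteratively via d_i = x_i mod 5, x_{i+1} = (x_i − d_i)/5. The first 6 digits are (1, 0, 0, 1, 2, 3).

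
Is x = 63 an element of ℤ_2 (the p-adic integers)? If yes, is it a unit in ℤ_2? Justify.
x ∈ ℤ_2^× (unit); v_2(x) = 0

ℤ_2 = {x ∈ ℚ_2 : v_2(x) ≥ 0} and ℤ_2^× = {x ∈ ℤ_2 : v_2(x) = 0}. Here v_2(63) = v_2(num) − v_2(den) = 0; compare against these criteria.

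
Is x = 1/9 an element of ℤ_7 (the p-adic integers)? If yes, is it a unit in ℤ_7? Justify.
x ∈ ℤ_7^× (unit); v_7(x) = 0

ℤ_7 = {x ∈ ℚ_7 : v_7(x) ≥ 0} and ℤ_7^× = {x ∈ ℤ_7 : v_7(x) = 0}. Here v_7(1/9) = v_7(num) − v_7(den) = 0; compare against these criteria.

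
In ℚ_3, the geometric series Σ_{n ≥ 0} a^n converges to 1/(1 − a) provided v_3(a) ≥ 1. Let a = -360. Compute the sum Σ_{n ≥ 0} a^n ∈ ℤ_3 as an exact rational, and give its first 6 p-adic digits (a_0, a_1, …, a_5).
Σ a^n = 1/(1 − a) = 1/361;  first 6 digits = (1, 0, 2, 1, 2, 0)

v_3(a) = 2 ≥ 1, so the series converges in ℤ_3 to 1/(1 − a) = 1/(1 − (-360)) = 1/361. Expand this rational in ℤ_3: compute digits iteratively via d_i = x_i mod 3, x_{i+1} = (x_i − d_i)/3. The first 6 digits are (1, 0, 2, 1, 2, 0).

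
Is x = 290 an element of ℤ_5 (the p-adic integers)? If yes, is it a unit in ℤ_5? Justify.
x ∈ ℤ_5 but not a unit; v_5(x) = 1 > 0

ℤ_5 = {x ∈ ℚ_5 : v_5(x) ≥ 0} and ℤ_5^× = {x ∈ ℤ_5 : v_5(x) = 0}. Here v_5(290) = v_5(num) − v_5(den) = 1; compare against these criteria.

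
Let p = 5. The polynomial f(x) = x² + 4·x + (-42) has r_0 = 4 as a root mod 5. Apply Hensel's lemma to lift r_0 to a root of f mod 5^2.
r_1 = 9 (mod 25)

Hensel: r_{i+1} = r_i − f(r_i)·(f′(r_i))^{-1} mod 5^{i+2}, f′(x) = 2x + 4. Iterate:
  r_0 = 4 (mod 5)
  r_1 = 9 (mod 25)
Final: r = 9 satisfies f(r) ≡ 0 mod 5^2.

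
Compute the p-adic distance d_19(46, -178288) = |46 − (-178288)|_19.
d_19(46, -178288) = 1/6859

Step 1 — x − y = 46 − (-178288) = 178334. Step 2 — v_19(178334) = 3 (factor: 178334 = (19^3 · 26); the sign does not affect v_p). Step 3 — |x − y|_19 = 19^{-3} = 1/6859.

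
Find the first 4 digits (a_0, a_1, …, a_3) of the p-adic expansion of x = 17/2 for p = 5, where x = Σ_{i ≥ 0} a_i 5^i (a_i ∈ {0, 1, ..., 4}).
(a_0, …, a_3) = (1, 4, 2, 2)

v_5(17/2) = 0 (numerator and denominator both coprime to 5), so x ∈ ℤ_5^×. Compute digits iteratively via a_i = x_i mod 5, x_{i+1} = (x_i − a_i)/5, with x_0 = x:
  x_0 = 17/2;  a_0 = 1;  x_1 = (x_0 − 1)/5 = 3/2
  x_1 = 3/2;  a_1 = 4;  x_2 = (x_1 − 4)/5 = -1/2
  x_2 = -1/2;  a_2 = 2;  x_3 = (x_2 − 2)/5 = -1/2
  x_3 = -1/2;  a_3 = 2;  x_4 = (x_3 − 2)/5 = -1/2
Digits: (1, 4, 2, 2).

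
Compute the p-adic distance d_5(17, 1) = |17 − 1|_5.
d_5(17, 1) = 1

Step 1 — x − y = 17 − 1 = 16. Step 2 — v_5(16) = 0 (factor: 16 = (5^0 · 16); the sign does not affect v_p). Step 3 — |x − y|_5 = 5^{0} = 1.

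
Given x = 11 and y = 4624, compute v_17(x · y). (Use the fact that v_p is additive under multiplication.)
v_17(50864) = 2

v_p(x) = 0 (factor: 11 = 17^0 · 11); v_p(y) = 2 (factor: 4624 = 17^2 · 16). Additivity: v_p(xy) = v_p(x) + v_p(y) = 0 + 2 = 2. (Direct check: xy = 50864 = 17^2 · (176).)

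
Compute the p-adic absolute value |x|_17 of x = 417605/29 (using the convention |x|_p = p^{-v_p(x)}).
|417605/29|_17 = 1/83521

Step 1 — compute v_17(x) by factoring powers of 17 out of the numerator and denominator: v_17(417605/29) = 4. Step 2 — apply |x|_p = p^{-v_p(x)} = 17^{-4} = 1/83521.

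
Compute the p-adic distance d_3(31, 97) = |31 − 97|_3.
d_3(31, 97) = 1/3

Step 1 — x − y = 31 − 97 = -66. Step 2 — v_3(-66) = 1 (factor: -66 = −(3^1 · 22); the sign does not affect v_p). Step 3 — |x − y|_3 = 3^{-1} = 1/3.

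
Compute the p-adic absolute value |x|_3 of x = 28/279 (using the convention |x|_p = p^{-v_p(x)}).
|28/279|_3 = 9

Step 1 — compute v_3(x) by factoring powers of 3 out of the numerator and denominator: v_3(28/279) = -2. Step 2 — apply |x|_p = p^{-v_p(x)} = 3^{2} = 9.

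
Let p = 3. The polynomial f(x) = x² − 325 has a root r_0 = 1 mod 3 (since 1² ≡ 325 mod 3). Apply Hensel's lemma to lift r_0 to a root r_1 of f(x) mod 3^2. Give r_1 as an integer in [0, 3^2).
r_1 = 1 (mod 9)

Hensel's recurrence: r_{i+1} = r_i − f(r_i)·(f′(r_i))^{-1} mod 3^{i+2}, with f′(x) = 2x. Iterate:
  r_0 = 1 (mod 3)
  r_1 = 1 (mod 9)
Final: r_1 = 1, and one checks f(r_1) ≡ 0 mod 3^2.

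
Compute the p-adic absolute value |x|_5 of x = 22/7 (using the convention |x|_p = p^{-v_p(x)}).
|22/7|_5 = 1

Step 1 — compute v_5(x) by factoring powers of 5 out of the numerator and denominator: v_5(22/7) = 0. Step 2 — apply |x|_p = p^{-v_p(x)} = 5^{0} = 1.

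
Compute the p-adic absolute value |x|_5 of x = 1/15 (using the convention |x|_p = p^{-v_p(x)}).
|1/15|_5 = 5

Step 1 — compute v_5(x) by factoring powers of 5 out of the numerator and denominator: v_5(1/15) = -1. Step 2 — apply |x|_p = p^{-v_p(x)} = 5^{1} = 5.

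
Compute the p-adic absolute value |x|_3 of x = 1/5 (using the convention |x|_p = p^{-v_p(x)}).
|1/5|_3 = 1

Step 1 — compute v_3(x) by factoring powers of 3 out of the numerator and denominator: v_3(1/5) = 0. Step 2 — apply |x|_p = p^{-v_p(x)} = 3^{0} = 1.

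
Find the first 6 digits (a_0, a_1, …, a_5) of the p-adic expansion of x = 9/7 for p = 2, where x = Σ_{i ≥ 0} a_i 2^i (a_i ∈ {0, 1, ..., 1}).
(a_0, …, a_5) = (1, 1, 1, 1, 0, 1)

v_2(9/7) = 0 (numerator and denominator both coprime to 2), so x ∈ ℤ_2^×. Compute digits iteratively via a_i = x_i mod 2, x_{i+1} = (x_i − a_i)/2, with x_0 = x:
  x_0 = 9/7;  a_0 = 1;  x_1 = (x_0 − 1)/2 = 1/7
  x_1 = 1/7;  a_1 = 1;  x_2 = (x_1 − 1)/2 = -3/7
  x_2 = -3/7;  a_2 = 1;  x_3 = (x_2 − 1)/2 = -5/7
  x_3 = -5/7;  a_3 = 1;  x_4 = (x_3 − 1)/2 = -6/7
  x_4 = -6/7;  a_4 = 0;  x_5 = (x_4 − 0)/2 = -3/7
  x_5 = -3/7;  a_5 = 1;  x_6 = (x_5 − 1)/2 = -5/7
Digits: (1, 1, 1, 1, 0, 1).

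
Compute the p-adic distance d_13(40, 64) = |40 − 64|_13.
d_13(40, 64) = 1

Step 1 — x − y = 40 − 64 = -24. Step 2 — v_13(-24) = 0 (factor: -24 = −(13^0 · 24); the sign does not affect v_p). Step 3 — |x − y|_13 = 13^{0} = 1.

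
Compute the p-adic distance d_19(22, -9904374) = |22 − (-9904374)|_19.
d_19(22, -9904374) = 1/2476099

Step 1 — x − y = 22 − (-9904374) = 9904396. Step 2 — v_19(9904396) = 5 (factor: 9904396 = (19^5 · 4); the sign does not affect v_p). Step 3 — |x − y|_19 = 19^{-5} = 1/2476099.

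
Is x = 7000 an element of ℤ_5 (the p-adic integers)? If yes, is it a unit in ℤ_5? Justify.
x ∈ ℤ_5 but not a unit; v_5(x) = 3 > 0

ℤ_5 = {x ∈ ℚ_5 : v_5(x) ≥ 0} and ℤ_5^× = {x ∈ ℤ_5 : v_5(x) = 0}. Here v_5(7000) = v_5(num) − v_5(den) = 3; compare against these criteria.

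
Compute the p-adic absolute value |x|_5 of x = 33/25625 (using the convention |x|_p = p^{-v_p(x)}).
|33/25625|_5 = 625

Step 1 — compute v_5(x) by factoring powers of 5 out of the numerator and denominator: v_5(33/25625) = -4. Step 2 — apply |x|_p = p^{-v_p(x)} = 5^{4} = 625.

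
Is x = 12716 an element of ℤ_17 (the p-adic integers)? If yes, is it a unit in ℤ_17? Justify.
x ∈ ℤ_17 but not a unit; v_17(x) = 2 > 0

ℤ_17 = {x ∈ ℚ_17 : v_17(x) ≥ 0} and ℤ_17^× = {x ∈ ℤ_17 : v_17(x) = 0}. Here v_17(12716) = v_17(num) − v_17(den) = 2; compare against these criteria.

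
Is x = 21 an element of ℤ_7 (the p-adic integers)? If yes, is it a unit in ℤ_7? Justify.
x ∈ ℤ_7 but not a unit; v_7(x) = 1 > 0

ℤ_7 = {x ∈ ℚ_7 : v_7(x) ≥ 0} and ℤ_7^× = {x ∈ ℤ_7 : v_7(x) = 0}. Here v_7(21) = v_7(num) − v_7(den) = 1; compare against these criteria.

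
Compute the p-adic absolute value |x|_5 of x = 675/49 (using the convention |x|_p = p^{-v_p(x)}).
|675/49|_5 = 1/25

Step 1 — compute v_5(x) by factoring powers of 5 out of the numerator and denominator: v_5(675/49) = 2. Step 2 — apply |x|_p = p^{-v_p(x)} = 5^{-2} = 1/25.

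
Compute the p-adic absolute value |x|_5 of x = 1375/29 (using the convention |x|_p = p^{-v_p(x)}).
|1375/29|_5 = 1/125

Step 1 — compute v_5(x) by factoring powers of 5 out of the numerator and denominator: v_5(1375/29) = 3. Step 2 — apply |x|_p = p^{-v_p(x)} = 5^{-3} = 1/125.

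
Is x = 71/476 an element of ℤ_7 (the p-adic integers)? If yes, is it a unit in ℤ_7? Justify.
x ∉ ℤ_7 (v_7(x) = -1 < 0)

ℤ_7 = {x ∈ ℚ_7 : v_7(x) ≥ 0} and ℤ_7^× = {x ∈ ℤ_7 : v_7(x) = 0}. Here v_7(71/476) = v_7(num) − v_7(den) = -1; compare against these criteria.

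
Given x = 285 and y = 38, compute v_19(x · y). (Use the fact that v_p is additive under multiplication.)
v_19(10830) = 2

v_p(x) = 1 (factor: 285 = 19^1 · 15); v_p(y) = 1 (factor: 38 = 19^1 · 2). Additivity: v_p(xy) = v_p(x) + v_p(y) = 1 + 1 = 2. (Direct check: xy = 10830 = 19^2 · (30).)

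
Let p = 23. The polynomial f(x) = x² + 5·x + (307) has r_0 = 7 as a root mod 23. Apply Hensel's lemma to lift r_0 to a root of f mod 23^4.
r_3 = 163698 (mod 279841)

Hensel: r_{i+1} = r_i − f(r_i)·(f′(r_i))^{-1} mod 23^{i+2}, f′(x) = 2x + 5. Iterate:
  r_0 = 7 (mod 23)
  r_1 = 237 (mod 529)
  r_2 = 5527 (mod 12167)
  r_3 = 163698 (mod 279841)
Final: r = 163698 satisfies f(r) ≡ 0 mod 23^4.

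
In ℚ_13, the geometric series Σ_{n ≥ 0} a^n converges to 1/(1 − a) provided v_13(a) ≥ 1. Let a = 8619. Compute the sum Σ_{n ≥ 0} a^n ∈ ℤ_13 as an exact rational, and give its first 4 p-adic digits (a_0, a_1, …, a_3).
Σ a^n = 1/(1 − a) = -1/8618;  first 4 digits = (1, 0, 12, 3)

v_13(a) = 2 ≥ 1, so the series converges in ℤ_13 to 1/(1 − a) = 1/(1 − 8619) = -1/8618. Expand this rational in ℤ_13: compute digits iteratively via d_i = x_i mod 13, x_{i+1} = (x_i − d_i)/13. The first 4 digits are (1, 0, 12, 3).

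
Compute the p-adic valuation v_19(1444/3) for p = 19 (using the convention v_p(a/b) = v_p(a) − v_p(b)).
v_19(1444/3) = 2

Factor powers of 19 from the numerator and denominator of the reduced fraction: 1444 = 19^2 · 4 and 3 = 19^0 · 3. Apply v_p(a/b) = v_p(a) − v_p(b): v_19(1444/3) = 2 − 0 = 2.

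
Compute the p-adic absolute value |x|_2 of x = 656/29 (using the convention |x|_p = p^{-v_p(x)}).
|656/29|_2 = 1/16

Step 1 — compute v_2(x) by factoring powers of 2 out of the numerator and denominator: v_2(656/29) = 4. Step 2 — apply |x|_p = p^{-v_p(x)} = 2^{-4} = 1/16.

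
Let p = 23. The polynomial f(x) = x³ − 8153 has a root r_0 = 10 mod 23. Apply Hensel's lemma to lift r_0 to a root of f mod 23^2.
r_1 = 286 (mod 529)

Hensel: r_{i+1} = r_i − f(r_i)/f′(r_i) mod 23^{i+2}, where f′(x) = 3x². Iterate:
  r_0 = 10 (mod 23)
  r_1 = 286 (mod 529)
Final: r = 286 with f(r) ≡ 0 mod 23^2.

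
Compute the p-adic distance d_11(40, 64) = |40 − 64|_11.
d_11(40, 64) = 1

Step 1 — x − y = 40 − 64 = -24. Step 2 — v_11(-24) = 0 (factor: -24 = −(11^0 · 24); the sign does not affect v_p). Step 3 — |x − y|_11 = 11^{0} = 1.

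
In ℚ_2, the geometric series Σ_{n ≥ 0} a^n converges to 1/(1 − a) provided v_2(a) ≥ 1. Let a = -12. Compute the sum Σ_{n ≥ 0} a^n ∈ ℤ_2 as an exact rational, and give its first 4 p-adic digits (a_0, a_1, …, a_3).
Σ a^n = 1/(1 − a) = 1/13;  first 4 digits = (1, 0, 1, 0)

v_2(a) = 2 ≥ 1, so the series converges in ℤ_2 to 1/(1 − a) = 1/(1 − (-12)) = 1/13. Expand this rational in ℤ_2: compute digits iteratively via d_i = x_i mod 2, x_{i+1} = (x_i − d_i)/2. The first 4 digits are (1, 0, 1, 0).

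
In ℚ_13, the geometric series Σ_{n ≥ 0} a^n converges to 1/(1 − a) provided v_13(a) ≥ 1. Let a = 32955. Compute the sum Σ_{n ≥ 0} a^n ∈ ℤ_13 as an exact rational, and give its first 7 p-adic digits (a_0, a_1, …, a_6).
Σ a^n = 1/(1 − a) = -1/32954;  first 7 digits = (1, 0, 0, 2, 1, 0, 4)

v_13(a) = 3 ≥ 1, so the series converges in ℤ_13 to 1/(1 − a) = 1/(1 − 32955) = -1/32954. Expand this rational in ℤ_13: compute digits iteratively via d_i = x_i mod 13, x_{i+1} = (x_i − d_i)/13. The first 7 digits are (1, 0, 0, 2, 1, 0, 4).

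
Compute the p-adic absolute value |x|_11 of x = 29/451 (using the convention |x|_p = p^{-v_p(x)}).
|29/451|_11 = 11

Step 1 — compute v_11(x) by factoring powers of 11 out of the numerator and denominator: v_11(29/451) = -1. Step 2 — apply |x|_p = p^{-v_p(x)} = 11^{1} = 11.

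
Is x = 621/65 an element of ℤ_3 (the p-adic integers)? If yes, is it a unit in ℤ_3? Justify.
x ∈ ℤ_3 but not a unit; v_3(x) = 3 > 0

ℤ_3 = {x ∈ ℚ_3 : v_3(x) ≥ 0} and ℤ_3^× = {x ∈ ℤ_3 : v_3(x) = 0}. Here v_3(621/65) = v_3(num) − v_3(den) = 3; compare against these criteria.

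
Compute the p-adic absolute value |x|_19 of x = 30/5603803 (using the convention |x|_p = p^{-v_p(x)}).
|30/5603803|_19 = 130321

Step 1 — compute v_19(x) by factoring powers of 19 out of the numerator and denominator: v_19(30/5603803) = -4. Step 2 — apply |x|_p = p^{-v_p(x)} = 19^{4} = 130321.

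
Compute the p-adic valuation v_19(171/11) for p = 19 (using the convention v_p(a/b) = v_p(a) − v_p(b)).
v_19(171/11) = 1

Factor powers of 19 from the numerator and denominator of the reduced fraction: 171 = 19^1 · 9 and 11 = 19^0 · 11. Apply v_p(a/b) = v_p(a) − v_p(b): v_19(171/11) = 1 − 0 = 1.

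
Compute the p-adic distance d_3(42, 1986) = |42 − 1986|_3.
d_3(42, 1986) = 1/243

Step 1 — x − y = 42 − 1986 = -1944. Step 2 — v_3(-1944) = 5 (factor: -1944 = −(3^5 · 8); the sign does not affect v_p). Step 3 — |x − y|_3 = 3^{-5} = 1/243.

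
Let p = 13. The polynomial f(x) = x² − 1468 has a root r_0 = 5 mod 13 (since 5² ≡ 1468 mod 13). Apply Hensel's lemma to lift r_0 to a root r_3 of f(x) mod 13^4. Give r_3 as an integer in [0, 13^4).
r_3 = 15241 (mod 28561)

Hensel's recurrence: r_{i+1} = r_i − f(r_i)·(f′(r_i))^{-1} mod 13^{i+2}, with f′(x) = 2x. Iterate:
  r_0 = 5 (mod 13)
  r_1 = 31 (mod 169)
  r_2 = 2059 (mod 2197)
  r_3 = 15241 (mod 28561)
Final: r_3 = 15241, and one checks f(r_3) ≡ 0 mod 13^4.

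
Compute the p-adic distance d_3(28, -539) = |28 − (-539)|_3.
d_3(28, -539) = 1/81

Step 1 — x − y = 28 − (-539) = 567. Step 2 — v_3(567) = 4 (factor: 567 = (3^4 · 7); the sign does not affect v_p). Step 3 — |x − y|_3 = 3^{-4} = 1/81.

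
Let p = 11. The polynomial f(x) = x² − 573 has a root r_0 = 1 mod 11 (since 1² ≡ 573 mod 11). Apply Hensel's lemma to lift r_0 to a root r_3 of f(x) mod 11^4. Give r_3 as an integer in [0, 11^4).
r_3 = 1981 (mod 14641)

Hensel's recurrence: r_{i+1} = r_i − f(r_i)·(f′(r_i))^{-1} mod 11^{i+2}, with f′(x) = 2x. Iterate:
  r_0 = 1 (mod 11)
  r_1 = 45 (mod 121)
  r_2 = 650 (mod 1331)
  r_3 = 1981 (mod 14641)
Final: r_3 = 1981, and one checks f(r_3) ≡ 0 mod 11^4.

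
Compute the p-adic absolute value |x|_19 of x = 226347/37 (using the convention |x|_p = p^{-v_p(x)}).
|226347/37|_19 = 1/6859

Step 1 — compute v_19(x) by factoring powers of 19 out of the numerator and denominator: v_19(226347/37) = 3. Step 2 — apply |x|_p = p^{-v_p(x)} = 19^{-3} = 1/6859.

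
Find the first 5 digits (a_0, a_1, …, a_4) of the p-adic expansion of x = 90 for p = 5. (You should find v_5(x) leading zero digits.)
(a_0, …, a_4) = (0, 3, 3, 0, 0)

v_5(90) = 1, so a_0 = ... = a_0 = 0. Factor out: x = 5^1 · u with u = 18 a unit in ℤ_5. Expand u iteratively via a_{v+i} = u_i mod 5, u_{i+1} = (u_i − a_{v+i})/5:
  u_0 = 18;  a_1 = 3;  u_1 = (u_0 − 3)/5 = 3
  u_1 = 3;  a_2 = 3;  u_2 = (u_1 − 3)/5 = 0
  u_2 = 0;  a_3 = 0;  u_3 = (u_2 − 0)/5 = 0
  u_3 = 0;  a_4 = 0;  u_4 = (u_3 − 0)/5 = 0
Digits: (0, 3, 3, 0, 0).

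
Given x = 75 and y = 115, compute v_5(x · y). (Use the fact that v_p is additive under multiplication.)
v_5(8625) = 3

v_p(x) = 2 (factor: 75 = 5^2 · 3); v_p(y) = 1 (factor: 115 = 5^1 · 23). Additivity: v_p(xy) = v_p(x) + v_p(y) = 2 + 1 = 3. (Direct check: xy = 8625 = 5^3 · (69).)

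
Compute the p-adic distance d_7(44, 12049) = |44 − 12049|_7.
d_7(44, 12049) = 1/2401

Step 1 — x − y = 44 − 12049 = -12005. Step 2 — v_7(-12005) = 4 (factor: -12005 = −(7^4 · 5); the sign does not affect v_p). Step 3 — |x − y|_7 = 7^{-4} = 1/2401.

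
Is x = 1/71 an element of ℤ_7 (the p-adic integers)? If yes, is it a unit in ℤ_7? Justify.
x ∈ ℤ_7^× (unit); v_7(x) = 0

ℤ_7 = {x ∈ ℚ_7 : v_7(x) ≥ 0} and ℤ_7^× = {x ∈ ℤ_7 : v_7(x) = 0}. Here v_7(1/71) = v_7(num) − v_7(den) = 0; compare against these criteria.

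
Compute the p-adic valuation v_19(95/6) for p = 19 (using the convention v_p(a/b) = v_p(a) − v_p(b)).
v_19(95/6) = 1

Factor powers of 19 from the numerator and denominator of the reduced fraction: 95 = 19^1 · 5 and 6 = 19^0 · 6. Apply v_p(a/b) = v_p(a) − v_p(b): v_19(95/6) = 1 − 0 = 1.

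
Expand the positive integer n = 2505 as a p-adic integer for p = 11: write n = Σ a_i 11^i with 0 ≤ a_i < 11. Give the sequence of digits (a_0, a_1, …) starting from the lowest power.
(a_0, a_1, …) = (8, 7, 9, 1)

Repeated division by 11 gives the digits low-to-high: 2505 = 8 + 7·11^1 + 9·11^2 + 1·11^3. Digit sequence: (8, 7, 9, 1).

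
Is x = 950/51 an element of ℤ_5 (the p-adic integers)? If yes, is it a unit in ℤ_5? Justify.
x ∈ ℤ_5 but not a unit; v_5(x) = 2 > 0

ℤ_5 = {x ∈ ℚ_5 : v_5(x) ≥ 0} and ℤ_5^× = {x ∈ ℤ_5 : v_5(x) = 0}. Here v_5(950/51) = v_5(num) − v_5(den) = 2; compare against these criteria.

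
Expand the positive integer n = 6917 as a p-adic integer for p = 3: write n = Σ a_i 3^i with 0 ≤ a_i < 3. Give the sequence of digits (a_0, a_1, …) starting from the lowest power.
(a_0, a_1, …) = (2, 1, 0, 1, 1, 1, 0, 0, 1)

Repeated division by 3 gives the digits low-to-high: 6917 = 2 + 1·3^1 + 1·3^3 + 1·3^4 + 1·3^5 + 1·3^8. Digit sequence: (2, 1, 0, 1, 1, 1, 0, 0, 1).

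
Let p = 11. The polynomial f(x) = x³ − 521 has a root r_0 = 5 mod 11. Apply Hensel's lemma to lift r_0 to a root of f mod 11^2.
r_1 = 49 (mod 121)

Hensel: r_{i+1} = r_i − f(r_i)/f′(r_i) mod 11^{i+2}, where f′(x) = 3x². Iterate:
  r_0 = 5 (mod 11)
  r_1 = 49 (mod 121)
Final: r = 49 with f(r) ≡ 0 mod 11^2.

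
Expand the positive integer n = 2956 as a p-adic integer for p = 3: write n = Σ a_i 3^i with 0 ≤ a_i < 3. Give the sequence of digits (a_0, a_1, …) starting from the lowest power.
(a_0, a_1, …) = (1, 1, 1, 1, 0, 0, 1, 1)

Repeated division by 3 gives the digits low-to-high: 2956 = 1 + 1·3^1 + 1·3^2 + 1·3^3 + 1·3^6 + 1·3^7. Digit sequence: (1, 1, 1, 1, 0, 0, 1, 1).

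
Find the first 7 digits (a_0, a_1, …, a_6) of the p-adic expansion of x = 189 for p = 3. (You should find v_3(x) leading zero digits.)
(a_0, …, a_6) = (0, 0, 0, 1, 2, 0, 0)

v_3(189) = 3, so a_0 = ... = a_2 = 0. Factor out: x = 3^3 · u with u = 7 a unit in ℤ_3. Expand u iteratively via a_{v+i} = u_i mod 3, u_{i+1} = (u_i − a_{v+i})/3:
  u_0 = 7;  a_3 = 1;  u_1 = (u_0 − 1)/3 = 2
  u_1 = 2;  a_4 = 2;  u_2 = (u_1 − 2)/3 = 0
  u_2 = 0;  a_5 = 0;  u_3 = (u_2 − 0)/3 = 0
  u_3 = 0;  a_6 = 0;  u_4 = (u_3 − 0)/3 = 0
Digits: (0, 0, 0, 1, 2, 0, 0).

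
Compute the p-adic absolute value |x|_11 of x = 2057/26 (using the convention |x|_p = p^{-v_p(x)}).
|2057/26|_11 = 1/121

Step 1 — compute v_11(x) by factoring powers of 11 out of the numerator and denominator: v_11(2057/26) = 2. Step 2 — apply |x|_p = p^{-v_p(x)} = 11^{-2} = 1/121.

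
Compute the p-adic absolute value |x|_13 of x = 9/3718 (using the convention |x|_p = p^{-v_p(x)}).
|9/3718|_13 = 169

Step 1 — compute v_13(x) by factoring powers of 13 out of the numerator and denominator: v_13(9/3718) = -2. Step 2 — apply |x|_p = p^{-v_p(x)} = 13^{2} = 169.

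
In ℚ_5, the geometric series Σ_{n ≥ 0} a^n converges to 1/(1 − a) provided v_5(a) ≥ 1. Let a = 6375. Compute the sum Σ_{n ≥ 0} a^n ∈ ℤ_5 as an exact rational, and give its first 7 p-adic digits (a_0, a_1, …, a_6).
Σ a^n = 1/(1 − a) = -1/6374;  first 7 digits = (1, 0, 0, 1, 0, 2, 1)

v_5(a) = 3 ≥ 1, so the series converges in ℤ_5 to 1/(1 − a) = 1/(1 − 6375) = -1/6374. Expand this rational in ℤ_5: compute digits iteratively via d_i = x_i mod 5, x_{i+1} = (x_i − d_i)/5. The first 7 digits are (1, 0, 0, 1, 0, 2, 1).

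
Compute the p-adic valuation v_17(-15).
v_17(-15) = 0

v_17(n) is the largest exponent k such that 17^k divides n. Factor out: -15 = -17^0 · 15. (Sign doesn't affect v_p.) So v_17(-15) = 0.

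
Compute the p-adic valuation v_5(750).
v_5(750) = 3

v_5(n) is the largest exponent k such that 5^k divides n. Factor out: 750 = 5^3 · 6. (Sign doesn't affect v_p.) So v_5(750) = 3.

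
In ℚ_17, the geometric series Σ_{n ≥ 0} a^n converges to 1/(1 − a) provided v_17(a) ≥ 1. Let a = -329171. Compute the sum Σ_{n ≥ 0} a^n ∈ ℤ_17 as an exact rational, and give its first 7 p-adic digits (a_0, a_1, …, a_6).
Σ a^n = 1/(1 − a) = 1/329172;  first 7 digits = (1, 0, 0, 1, 13, 16, 0)

v_17(a) = 3 ≥ 1, so the series converges in ℤ_17 to 1/(1 − a) = 1/(1 − (-329171)) = 1/329172. Expand this rational in ℤ_17: compute digits iteratively via d_i = x_i mod 17, x_{i+1} = (x_i − d_i)/17. The first 7 digits are (1, 0, 0, 1, 13, 16, 0).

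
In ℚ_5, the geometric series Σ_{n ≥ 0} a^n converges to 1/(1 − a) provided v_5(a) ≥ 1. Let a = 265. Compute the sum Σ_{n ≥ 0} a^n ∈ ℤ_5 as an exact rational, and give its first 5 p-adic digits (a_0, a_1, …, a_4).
Σ a^n = 1/(1 − a) = -1/264;  first 5 digits = (1, 3, 4, 0, 4)

v_5(a) = 1 ≥ 1, so the series converges in ℤ_5 to 1/(1 − a) = 1/(1 − 265) = -1/264. Expand this rational in ℤ_5: compute digits iteratively via d_i = x_i mod 5, x_{i+1} = (x_i − d_i)/5. The first 5 digits are (1, 3, 4, 0, 4).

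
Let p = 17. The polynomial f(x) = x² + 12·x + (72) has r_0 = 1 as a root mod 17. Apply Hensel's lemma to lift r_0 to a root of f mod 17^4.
r_3 = 81431 (mod 83521)

Hensel: r_{i+1} = r_i − f(r_i)·(f′(r_i))^{-1} mod 17^{i+2}, f′(x) = 2x + 12. Iterate:
  r_0 = 1 (mod 17)
  r_1 = 222 (mod 289)
  r_2 = 2823 (mod 4913)
  r_3 = 81431 (mod 83521)
Final: r = 81431 satisfies f(r) ≡ 0 mod 17^4.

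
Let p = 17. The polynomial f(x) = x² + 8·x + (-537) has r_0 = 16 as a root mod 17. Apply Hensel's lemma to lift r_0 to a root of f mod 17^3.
r_2 = 1631 (mod 4913)

Hensel: r_{i+1} = r_i − f(r_i)·(f′(r_i))^{-1} mod 17^{i+2}, f′(x) = 2x + 8. Iterate:
  r_0 = 16 (mod 17)
  r_1 = 186 (mod 289)
  r_2 = 1631 (mod 4913)
Final: r = 1631 satisfies f(r) ≡ 0 mod 17^3.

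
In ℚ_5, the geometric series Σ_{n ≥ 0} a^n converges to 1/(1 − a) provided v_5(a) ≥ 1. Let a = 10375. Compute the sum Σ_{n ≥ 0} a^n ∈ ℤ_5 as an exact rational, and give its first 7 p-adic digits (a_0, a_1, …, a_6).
Σ a^n = 1/(1 − a) = -1/10374;  first 7 digits = (1, 0, 0, 3, 1, 3, 4)

v_5(a) = 3 ≥ 1, so the series converges in ℤ_5 to 1/(1 − a) = 1/(1 − 10375) = -1/10374. Expand this rational in ℤ_5: compute digits iteratively via d_i = x_i mod 5, x_{i+1} = (x_i − d_i)/5. The first 7 digits are (1, 0, 0, 3, 1, 3, 4).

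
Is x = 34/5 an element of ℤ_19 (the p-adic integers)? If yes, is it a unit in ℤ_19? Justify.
x ∈ ℤ_19^× (unit); v_19(x) = 0

ℤ_19 = {x ∈ ℚ_19 : v_19(x) ≥ 0} and ℤ_19^× = {x ∈ ℤ_19 : v_19(x) = 0}. Here v_19(34/5) = v_19(num) − v_19(den) = 0; compare against these criteria.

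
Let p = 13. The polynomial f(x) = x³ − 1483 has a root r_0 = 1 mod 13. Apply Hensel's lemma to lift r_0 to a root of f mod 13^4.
r_3 = 326 (mod 28561)

Hensel: r_{i+1} = r_i − f(r_i)/f′(r_i) mod 13^{i+2}, where f′(x) = 3x². Iterate:
  r_0 = 1 (mod 13)
  r_1 = 157 (mod 169)
  r_2 = 326 (mod 2197)
  r_3 = 326 (mod 28561)
Final: r = 326 with f(r) ≡ 0 mod 13^4.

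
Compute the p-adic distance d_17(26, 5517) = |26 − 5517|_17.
d_17(26, 5517) = 1/289

Step 1 — x − y = 26 − 5517 = -5491. Step 2 — v_17(-5491) = 2 (factor: -5491 = −(17^2 · 19); the sign does not affect v_p). Step 3 — |x − y|_17 = 17^{-2} = 1/289.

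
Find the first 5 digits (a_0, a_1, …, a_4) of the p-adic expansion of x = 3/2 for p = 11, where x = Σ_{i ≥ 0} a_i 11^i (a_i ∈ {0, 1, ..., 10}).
(a_0, …, a_4) = (7, 5, 5, 5, 5)

v_11(3/2) = 0 (numerator and denominator both coprime to 11), so x ∈ ℤ_11^×. Compute digits iteratively via a_i = x_i mod 11, x_{i+1} = (x_i − a_i)/11, with x_0 = x:
  x_0 = 3/2;  a_0 = 7;  x_1 = (x_0 − 7)/11 = -1/2
  x_1 = -1/2;  a_1 = 5;  x_2 = (x_1 − 5)/11 = -1/2
  x_2 = -1/2;  a_2 = 5;  x_3 = (x_2 − 5)/11 = -1/2
  x_3 = -1/2;  a_3 = 5;  x_4 = (x_3 − 5)/11 = -1/2
  x_4 = -1/2;  a_4 = 5;  x_5 = (x_4 − 5)/11 = -1/2
Digits: (7, 5, 5, 5, 5).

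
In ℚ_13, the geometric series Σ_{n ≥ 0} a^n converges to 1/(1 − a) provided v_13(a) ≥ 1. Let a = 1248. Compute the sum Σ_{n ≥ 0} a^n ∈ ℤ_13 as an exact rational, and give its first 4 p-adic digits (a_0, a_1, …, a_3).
Σ a^n = 1/(1 − a) = -1/1247;  first 4 digits = (1, 5, 6, 2)

v_13(a) = 1 ≥ 1, so the series converges in ℤ_13 to 1/(1 − a) = 1/(1 − 1248) = -1/1247. Expand this rational in ℤ_13: compute digits iteratively via d_i = x_i mod 13, x_{i+1} = (x_i − d_i)/13. The first 4 digits are (1, 5, 6, 2).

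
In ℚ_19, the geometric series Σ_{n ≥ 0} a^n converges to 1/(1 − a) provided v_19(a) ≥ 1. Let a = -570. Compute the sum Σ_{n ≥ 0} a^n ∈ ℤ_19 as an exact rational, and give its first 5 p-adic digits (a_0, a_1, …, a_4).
Σ a^n = 1/(1 − a) = 1/571;  first 5 digits = (1, 8, 5, 8, 17)

v_19(a) = 1 ≥ 1, so the series converges in ℤ_19 to 1/(1 − a) = 1/(1 − (-570)) = 1/571. Expand this rational in ℤ_19: compute digits iteratively via d_i = x_i mod 19, x_{i+1} = (x_i − d_i)/19. The first 5 digits are (1, 8, 5, 8, 17).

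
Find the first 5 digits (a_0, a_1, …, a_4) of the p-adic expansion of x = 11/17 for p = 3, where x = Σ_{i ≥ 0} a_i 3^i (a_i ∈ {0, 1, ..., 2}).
(a_0, …, a_4) = (1, 2, 0, 1, 1)

v_3(11/17) = 0 (numerator and denominator both coprime to 3), so x ∈ ℤ_3^×. Compute digits iteratively via a_i = x_i mod 3, x_{i+1} = (x_i − a_i)/3, with x_0 = x:
  x_0 = 11/17;  a_0 = 1;  x_1 = (x_0 − 1)/3 = -2/17
  x_1 = -2/17;  a_1 = 2;  x_2 = (x_1 − 2)/3 = -12/17
  x_2 = -12/17;  a_2 = 0;  x_3 = (x_2 − 0)/3 = -4/17
  x_3 = -4/17;  a_3 = 1;  x_4 = (x_3 − 1)/3 = -7/17
  x_4 = -7/17;  a_4 = 1;  x_5 = (x_4 − 1)/3 = -8/17
Digits: (1, 2, 0, 1, 1).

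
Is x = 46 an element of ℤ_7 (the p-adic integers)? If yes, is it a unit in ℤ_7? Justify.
x ∈ ℤ_7^× (unit); v_7(x) = 0

ℤ_7 = {x ∈ ℚ_7 : v_7(x) ≥ 0} and ℤ_7^× = {x ∈ ℤ_7 : v_7(x) = 0}. Here v_7(46) = v_7(num) − v_7(den) = 0; compare against these criteria.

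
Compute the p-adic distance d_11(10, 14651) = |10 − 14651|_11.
d_11(10, 14651) = 1/14641

Step 1 — x − y = 10 − 14651 = -14641. Step 2 — v_11(-14641) = 4 (factor: -14641 = −(11^4 · 1); the sign does not affect v_p). Step 3 — |x − y|_11 = 11^{-4} = 1/14641.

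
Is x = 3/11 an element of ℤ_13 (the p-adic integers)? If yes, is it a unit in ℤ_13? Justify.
x ∈ ℤ_13^× (unit); v_13(x) = 0

ℤ_13 = {x ∈ ℚ_13 : v_13(x) ≥ 0} and ℤ_13^× = {x ∈ ℤ_13 : v_13(x) = 0}. Here v_13(3/11) = v_13(num) − v_13(den) = 0; compare against these criteria.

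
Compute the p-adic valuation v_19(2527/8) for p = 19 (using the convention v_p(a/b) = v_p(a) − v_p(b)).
v_19(2527/8) = 2

Factor powers of 19 from the numerator and denominator of the reduced fraction: 2527 = 19^2 · 7 and 8 = 19^0 · 8. Apply v_p(a/b) = v_p(a) − v_p(b): v_19(2527/8) = 2 − 0 = 2.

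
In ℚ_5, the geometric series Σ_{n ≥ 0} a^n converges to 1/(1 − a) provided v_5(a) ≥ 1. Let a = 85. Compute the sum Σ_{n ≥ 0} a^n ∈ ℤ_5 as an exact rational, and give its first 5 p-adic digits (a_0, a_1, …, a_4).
Σ a^n = 1/(1 − a) = -1/84;  first 5 digits = (1, 2, 2, 1, 0)

v_5(a) = 1 ≥ 1, so the series converges in ℤ_5 to 1/(1 − a) = 1/(1 − 85) = -1/84. Expand this rational in ℤ_5: compute digits iteratively via d_i = x_i mod 5, x_{i+1} = (x_i − d_i)/5. The first 5 digits are (1, 2, 2, 1, 0).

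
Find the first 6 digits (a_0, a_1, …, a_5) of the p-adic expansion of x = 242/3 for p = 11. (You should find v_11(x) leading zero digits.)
(a_0, …, a_5) = (0, 0, 8, 3, 7, 3)

v_11(242/3) = 2, so a_0 = ... = a_1 = 0. Factor out: x = 11^2 · u with u = 2/3 a unit in ℤ_11. Expand u iteratively via a_{v+i} = u_i mod 11, u_{i+1} = (u_i − a_{v+i})/11:
  u_0 = 2/3;  a_2 = 8;  u_1 = (u_0 − 8)/11 = -2/3
  u_1 = -2/3;  a_3 = 3;  u_2 = (u_1 − 3)/11 = -1/3
  u_2 = -1/3;  a_4 = 7;  u_3 = (u_2 − 7)/11 = -2/3
  u_3 = -2/3;  a_5 = 3;  u_4 = (u_3 − 3)/11 = -1/3
Digits: (0, 0, 8, 3, 7, 3).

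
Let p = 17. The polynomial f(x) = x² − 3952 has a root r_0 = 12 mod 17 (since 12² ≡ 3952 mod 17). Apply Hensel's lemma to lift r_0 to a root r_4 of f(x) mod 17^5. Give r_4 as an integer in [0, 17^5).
r_4 = 508618 (mod 1419857)

Hensel's recurrence: r_{i+1} = r_i − f(r_i)·(f′(r_i))^{-1} mod 17^{i+2}, with f′(x) = 2x. Iterate:
  r_0 = 12 (mod 17)
  r_1 = 267 (mod 289)
  r_2 = 2579 (mod 4913)
  r_3 = 7492 (mod 83521)
  r_4 = 508618 (mod 1419857)
Final: r_4 = 508618, and one checks f(r_4) ≡ 0 mod 17^5.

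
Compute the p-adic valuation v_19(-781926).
v_19(-781926) = 4

v_19(n) is the largest exponent k such that 19^k divides n. Factor out: -781926 = -19^4 · 6. (Sign doesn't affect v_p.) So v_19(-781926) = 4.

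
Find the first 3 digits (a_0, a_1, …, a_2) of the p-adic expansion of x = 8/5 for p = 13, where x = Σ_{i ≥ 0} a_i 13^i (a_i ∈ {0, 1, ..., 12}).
(a_0, …, a_2) = (12, 7, 2)

v_13(8/5) = 0 (numerator and denominator both coprime to 13), so x ∈ ℤ_13^×. Compute digits iteratively via a_i = x_i mod 13, x_{i+1} = (x_i − a_i)/13, with x_0 = x:
  x_0 = 8/5;  a_0 = 12;  x_1 = (x_0 − 12)/13 = -4/5
  x_1 = -4/5;  a_1 = 7;  x_2 = (x_1 − 7)/13 = -3/5
  x_2 = -3/5;  a_2 = 2;  x_3 = (x_2 − 2)/13 = -1/5
Digits: (12, 7, 2).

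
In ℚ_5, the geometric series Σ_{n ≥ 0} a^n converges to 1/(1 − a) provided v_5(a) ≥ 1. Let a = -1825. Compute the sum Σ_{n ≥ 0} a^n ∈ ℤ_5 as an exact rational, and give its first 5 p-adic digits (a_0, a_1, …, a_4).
Σ a^n = 1/(1 − a) = 1/1826;  first 5 digits = (1, 0, 2, 0, 1)

v_5(a) = 2 ≥ 1, so the series converges in ℤ_5 to 1/(1 − a) = 1/(1 − (-1825)) = 1/1826. Expand this rational in ℤ_5: compute digits iteratively via d_i = x_i mod 5, x_{i+1} = (x_i − d_i)/5. The first 5 digits are (1, 0, 2, 0, 1).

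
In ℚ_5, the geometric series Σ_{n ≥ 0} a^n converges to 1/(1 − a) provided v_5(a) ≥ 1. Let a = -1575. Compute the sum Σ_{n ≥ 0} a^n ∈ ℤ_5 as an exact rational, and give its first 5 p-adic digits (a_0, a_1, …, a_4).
Σ a^n = 1/(1 − a) = 1/1576;  first 5 digits = (1, 0, 2, 2, 1)

v_5(a) = 2 ≥ 1, so the series converges in ℤ_5 to 1/(1 − a) = 1/(1 − (-1575)) = 1/1576. Expand this rational in ℤ_5: compute digits iteratively via d_i = x_i mod 5, x_{i+1} = (x_i − d_i)/5. The first 5 digits are (1, 0, 2, 2, 1).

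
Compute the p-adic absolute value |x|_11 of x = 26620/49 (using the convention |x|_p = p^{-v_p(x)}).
|26620/49|_11 = 1/1331

Step 1 — compute v_11(x) by factoring powers of 11 out of the numerator and denominator: v_11(26620/49) = 3. Step 2 — apply |x|_p = p^{-v_p(x)} = 11^{-3} = 1/1331.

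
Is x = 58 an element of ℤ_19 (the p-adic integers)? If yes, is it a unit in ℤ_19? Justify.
x ∈ ℤ_19^× (unit); v_19(x) = 0

ℤ_19 = {x ∈ ℚ_19 : v_19(x) ≥ 0} and ℤ_19^× = {x ∈ ℤ_19 : v_19(x) = 0}. Here v_19(58) = v_19(num) − v_19(den) = 0; compare against these criteria.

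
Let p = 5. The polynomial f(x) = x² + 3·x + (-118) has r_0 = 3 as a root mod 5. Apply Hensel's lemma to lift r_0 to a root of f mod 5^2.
r_1 = 3 (mod 25)

Hensel: r_{i+1} = r_i − f(r_i)·(f′(r_i))^{-1} mod 5^{i+2}, f′(x) = 2x + 3. Iterate:
  r_0 = 3 (mod 5)
  r_1 = 3 (mod 25)
Final: r = 3 satisfies f(r) ≡ 0 mod 5^2.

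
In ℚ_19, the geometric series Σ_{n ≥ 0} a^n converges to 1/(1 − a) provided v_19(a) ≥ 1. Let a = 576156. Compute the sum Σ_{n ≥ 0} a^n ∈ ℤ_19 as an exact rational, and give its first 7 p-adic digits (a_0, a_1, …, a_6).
Σ a^n = 1/(1 − a) = -1/576155;  first 7 digits = (1, 0, 0, 8, 4, 0, 7)

v_19(a) = 3 ≥ 1, so the series converges in ℤ_19 to 1/(1 − a) = 1/(1 − 576156) = -1/576155. Expand this rational in ℤ_19: compute digits iteratively via d_i = x_i mod 19, x_{i+1} = (x_i − d_i)/19. The first 7 digits are (1, 0, 0, 8, 4, 0, 7).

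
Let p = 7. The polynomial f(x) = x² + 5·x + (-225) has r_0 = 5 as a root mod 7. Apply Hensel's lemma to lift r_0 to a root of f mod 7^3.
r_2 = 33 (mod 343)

Hensel: r_{i+1} = r_i − f(r_i)·(f′(r_i))^{-1} mod 7^{i+2}, f′(x) = 2x + 5. Iterate:
  r_0 = 5 (mod 7)
  r_1 = 33 (mod 49)
  r_2 = 33 (mod 343)
Final: r = 33 satisfies f(r) ≡ 0 mod 7^3.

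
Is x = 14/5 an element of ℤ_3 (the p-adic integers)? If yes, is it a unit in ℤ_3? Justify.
x ∈ ℤ_3^× (unit); v_3(x) = 0

ℤ_3 = {x ∈ ℚ_3 : v_3(x) ≥ 0} and ℤ_3^× = {x ∈ ℤ_3 : v_3(x) = 0}. Here v_3(14/5) = v_3(num) − v_3(den) = 0; compare against these criteria.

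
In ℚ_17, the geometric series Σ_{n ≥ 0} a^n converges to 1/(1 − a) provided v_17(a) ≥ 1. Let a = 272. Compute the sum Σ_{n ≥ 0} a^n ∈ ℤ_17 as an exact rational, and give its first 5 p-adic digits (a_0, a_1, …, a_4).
Σ a^n = 1/(1 − a) = -1/271;  first 5 digits = (1, 16, 1, 14, 4)

v_17(a) = 1 ≥ 1, so the series converges in ℤ_17 to 1/(1 − a) = 1/(1 − 272) = -1/271. Expand this rational in ℤ_17: compute digits iteratively via d_i = x_i mod 17, x_{i+1} = (x_i − d_i)/17. The first 5 digits are (1, 16, 1, 14, 4).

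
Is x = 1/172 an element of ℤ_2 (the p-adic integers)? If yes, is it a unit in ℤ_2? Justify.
x ∉ ℤ_2 (v_2(x) = -2 < 0)

ℤ_2 = {x ∈ ℚ_2 : v_2(x) ≥ 0} and ℤ_2^× = {x ∈ ℤ_2 : v_2(x) = 0}. Here v_2(1/172) = v_2(num) − v_2(den) = -2; compare against these criteria.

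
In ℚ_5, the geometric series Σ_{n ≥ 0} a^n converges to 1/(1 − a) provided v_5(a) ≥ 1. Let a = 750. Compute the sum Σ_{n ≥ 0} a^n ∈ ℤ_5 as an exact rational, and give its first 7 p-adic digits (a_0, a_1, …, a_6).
Σ a^n = 1/(1 − a) = -1/749;  first 7 digits = (1, 0, 0, 1, 1, 0, 1)

v_5(a) = 3 ≥ 1, so the series converges in ℤ_5 to 1/(1 − a) = 1/(1 − 750) = -1/749. Expand this rational in ℤ_5: compute digits iteratively via d_i = x_i mod 5, x_{i+1} = (x_i − d_i)/5. The first 7 digits are (1, 0, 0, 1, 1, 0, 1).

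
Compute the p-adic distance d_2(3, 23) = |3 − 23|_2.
d_2(3, 23) = 1/4

Step 1 — x − y = 3 − 23 = -20. Step 2 — v_2(-20) = 2 (factor: -20 = −(2^2 · 5); the sign does not affect v_p). Step 3 — |x − y|_2 = 2^{-2} = 1/4.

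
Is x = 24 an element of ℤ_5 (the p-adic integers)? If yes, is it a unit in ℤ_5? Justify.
x ∈ ℤ_5^× (unit); v_5(x) = 0

ℤ_5 = {x ∈ ℚ_5 : v_5(x) ≥ 0} and ℤ_5^× = {x ∈ ℤ_5 : v_5(x) = 0}. Here v_5(24) = v_5(num) − v_5(den) = 0; compare against these criteria.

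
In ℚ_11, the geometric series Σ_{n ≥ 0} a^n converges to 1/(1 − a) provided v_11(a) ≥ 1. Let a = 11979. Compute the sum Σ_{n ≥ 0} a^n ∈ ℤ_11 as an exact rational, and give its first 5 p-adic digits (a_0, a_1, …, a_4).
Σ a^n = 1/(1 − a) = -1/11978;  first 5 digits = (1, 0, 0, 9, 0)

v_11(a) = 3 ≥ 1, so the series converges in ℤ_11 to 1/(1 − a) = 1/(1 − 11979) = -1/11978. Expand this rational in ℤ_11: compute digits iteratively via d_i = x_i mod 11, x_{i+1} = (x_i − d_i)/11. The first 5 digits are (1, 0, 0, 9, 0).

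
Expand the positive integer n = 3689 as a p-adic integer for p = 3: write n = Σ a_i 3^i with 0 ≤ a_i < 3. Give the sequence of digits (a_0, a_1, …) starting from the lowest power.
(a_0, a_1, …) = (2, 2, 1, 1, 0, 0, 2, 1)

Repeated division by 3 gives the digits low-to-high: 3689 = 2 + 2·3^1 + 1·3^2 + 1·3^3 + 2·3^6 + 1·3^7. Digit sequence: (2, 2, 1, 1, 0, 0, 2, 1).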